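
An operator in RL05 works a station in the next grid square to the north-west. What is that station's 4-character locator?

QL96

Longitude square 0; −1 → -1, wraps to 9, carry into field.
Longitude field R = 17; −1 → 16 = Q.
Latitude square 5; +1 → 6.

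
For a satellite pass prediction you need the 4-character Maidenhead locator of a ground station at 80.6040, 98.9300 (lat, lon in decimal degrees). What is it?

NR90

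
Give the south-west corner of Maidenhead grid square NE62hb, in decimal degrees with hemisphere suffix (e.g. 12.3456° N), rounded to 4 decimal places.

47.9583° S, 92.5833° E

Field N=13, E=4: +13·20° lon, +4·10° lat → SW at lon 80°, lat -50°.
Square 6, 2: +6·2° lon, +2·1° lat → SW at lon 92°, lat -48°.
Subsquare h=7, b=1: +7·0.0833333° lon, +1·0.0416667° lat → SW at lon 92.5833°, lat -47.9583°.
latitude 47.9583° S, longitude 92.5833° E.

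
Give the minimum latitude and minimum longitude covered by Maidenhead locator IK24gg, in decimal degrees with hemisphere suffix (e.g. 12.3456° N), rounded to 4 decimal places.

14.2500° N, 15.5000° W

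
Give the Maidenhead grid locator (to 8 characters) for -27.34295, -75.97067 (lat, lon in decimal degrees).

FG22ap37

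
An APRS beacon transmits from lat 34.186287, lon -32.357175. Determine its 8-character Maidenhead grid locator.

HM34te74

Offset from 180°W / 90°S: lon 147.64283°, lat 124.18629°.
Field: 147.64283/20 → 7 → H, 124.18629/10 → 12 → M; chars HM.
Square: 7.64283/2 → 3, 4.18629/1 → 4; chars 34.
Subsquare: 1.64283/0.0833333 → 19 → t, 0.18629/0.0416667 → 4 → e; chars te.
Extended square: 0.05949/0.00833333 → 7, 0.01962/0.00416667 → 4; chars 74.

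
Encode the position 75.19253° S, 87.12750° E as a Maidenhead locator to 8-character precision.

NB34nt53

Add 180° to longitude and 90° to latitude: 267.12750, 14.80747.
Field: lon ⌊267.12750/20⌋ = 13 → N; lat ⌊14.80747/10⌋ = 1 → B.
Square: lon ⌊7.12750/2⌋ = 3; lat ⌊4.80747/1⌋ = 4.
Subsquare: lon ⌊1.12750/0.0833333⌋ = 13 → n; lat ⌊0.80747/0.0416667⌋ = 19 → t.
Extended square: lon ⌊0.04417/0.00833333⌋ = 5; lat ⌊0.01580/0.00416667⌋ = 3.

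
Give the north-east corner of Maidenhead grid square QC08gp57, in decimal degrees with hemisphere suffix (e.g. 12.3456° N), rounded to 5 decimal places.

61.34167° S, 140.55000° E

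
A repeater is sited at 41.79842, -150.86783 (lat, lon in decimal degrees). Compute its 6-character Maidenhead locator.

Shift to the Maidenhead origin (180°W, 90°S): lon 29.1322, lat 131.7984.
Field (20°×10°, letters A–R): 29.1322/20 → 1 → B, 131.7984/10 → 13 → N; chars BN.
Square (2°×1°, digits 0–9): 9.1322/2 → 4, 1.7984/1 → 1; chars 41.
Subsquare (5′×2.5′, letters a–x): 1.1322/0.0833333 → 13 → n, 0.7984/0.0416667 → 19 → t; chars nt.

BN41nt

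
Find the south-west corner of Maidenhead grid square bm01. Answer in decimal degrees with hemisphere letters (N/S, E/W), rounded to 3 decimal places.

Field B=1, M=12: +1·20° lon, +12·10° lat → SW at lon -160°, lat 30°.
Square 0, 1: +0·2° lon, +1·1° lat → SW at lon -160°, lat 31°.
latitude 31.000° N, longitude 160.000° W.

31.000° N, 160.000° W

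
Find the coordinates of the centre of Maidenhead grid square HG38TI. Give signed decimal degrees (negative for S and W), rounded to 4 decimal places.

-21.6458, -32.3750

Field H=7, G=6: +7·20° lon, +6·10° lat → SW at lon -40°, lat -30°.
Square 3, 8: +3·2° lon, +8·1° lat → SW at lon -34°, lat -22°.
Subsquare t=19, i=8: +19·0.0833333° lon, +8·0.0416667° lat → SW at lon -32.4167°, lat -21.6667°.
Cell spans 0.0833333° lon × 0.0416667° lat. Centre is SW corner plus half of each.
latitude -21.6458, longitude -32.3750.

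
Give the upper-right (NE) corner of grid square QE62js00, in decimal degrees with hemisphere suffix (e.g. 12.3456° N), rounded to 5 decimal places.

47.24583° S, 152.75833° E

Field Q=16, E=4: +16·20° lon, +4·10° lat → SW at lon 140°, lat -50°.
Square 6, 2: +6·2° lon, +2·1° lat → SW at lon 152°, lat -48°.
Subsquare j=9, s=18: +9·0.0833333° lon, +18·0.0416667° lat → SW at lon 152.75°, lat -47.25°.
Extended square 0, 0: +0·0.00833333° lon, +0·0.00416667° lat → SW at lon 152.75°, lat -47.25°.
Cell spans 0.00833333° lon × 0.00416667° lat. NE corner is SW corner plus one full cell.
latitude 47.24583° S, longitude 152.75833° E.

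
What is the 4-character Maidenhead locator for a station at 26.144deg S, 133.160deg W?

CG33

Add 180° to longitude and 90° to latitude: 46.84, 63.86.
Field: lon ⌊46.84/20⌋ = 2 → C; lat ⌊63.86/10⌋ = 6 → G.
Square: lon ⌊6.84/2⌋ = 3; lat ⌊3.86/1⌋ = 3.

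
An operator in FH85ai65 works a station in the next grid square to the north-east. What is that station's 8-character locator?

Longitude extended square 6; +1 → 7.
Latitude extended square 5; +1 → 6.

FH85ai76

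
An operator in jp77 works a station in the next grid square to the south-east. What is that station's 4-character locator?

Longitude square 7; +1 → 8.
Latitude square 7; −1 → 6.

JP86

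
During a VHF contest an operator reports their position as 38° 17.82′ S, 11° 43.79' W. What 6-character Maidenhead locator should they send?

Offset from 180°W / 90°S: lon 168.2702°, lat 51.7030°.
Field: lon ⌊168.2702/20⌋ = 8 → I; lat ⌊51.7030/10⌋ = 5 → F.
Square: lon ⌊8.2702/2⌋ = 4; lat ⌊1.7030/1⌋ = 1.
Subsquare: lon ⌊0.2702/0.0833333⌋ = 3 → d; lat ⌊0.7030/0.0416667⌋ = 16 → q.

IF41dq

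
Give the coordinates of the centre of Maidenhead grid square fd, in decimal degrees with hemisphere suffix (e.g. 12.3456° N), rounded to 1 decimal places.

55.0° S, 70.0° W

Field F=5, D=3: +5·20° lon, +3·10° lat → SW at lon -80°, lat -60°.
Cell spans 20° lon × 10° lat. Centre is SW corner plus half of each.
latitude 55.0° S, longitude 70.0° W.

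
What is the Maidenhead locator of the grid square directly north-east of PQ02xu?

PQ12av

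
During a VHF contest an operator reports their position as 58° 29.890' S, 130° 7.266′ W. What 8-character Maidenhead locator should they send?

Shift to the Maidenhead origin (180°W, 90°S): lon 49.87890, lat 31.50183.
Field: lon ⌊49.87890/20⌋ = 2 → C; lat ⌊31.50183/10⌋ = 3 → D.
Square: lon ⌊9.87890/2⌋ = 4; lat ⌊1.50183/1⌋ = 1.
Subsquare: lon ⌊1.87890/0.0833333⌋ = 22 → w; lat ⌊0.50183/0.0416667⌋ = 12 → m.
Extended square: lon ⌊0.04557/0.00833333⌋ = 5; lat ⌊0.00183/0.00416667⌋ = 0.

CD41wm50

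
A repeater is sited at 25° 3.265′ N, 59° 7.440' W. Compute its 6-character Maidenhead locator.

Offset from 180°W / 90°S: lon 120.8760°, lat 115.0544°.
Field (20°×10°, letters A–R): lon ⌊120.8760/20⌋ = 6 → G; lat ⌊115.0544/10⌋ = 11 → L.
Square (2°×1°, digits 0–9): lon ⌊0.8760/2⌋ = 0; lat ⌊5.0544/1⌋ = 5.
Subsquare (5′×2.5′, letters a–x): lon ⌊0.8760/0.0833333⌋ = 10 → k; lat ⌊0.0544/0.0416667⌋ = 1 → b.

GL05kb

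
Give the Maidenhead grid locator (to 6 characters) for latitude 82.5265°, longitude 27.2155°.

KR32om

Offset from 180°W / 90°S: lon 207.2155°, lat 172.5265°.
Field: 207.2155/20 → 10 → K, 172.5265/10 → 17 → R; chars KR.
Square: 7.2155/2 → 3, 2.5265/1 → 2; chars 32.
Subsquare: 1.2155/0.0833333 → 14 → o, 0.5265/0.0416667 → 12 → m; chars om.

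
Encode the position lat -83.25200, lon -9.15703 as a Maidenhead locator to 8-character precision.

Shift to the Maidenhead origin (180°W, 90°S): lon 170.84297, lat 6.74800.
Field: 170.84297/20 → 8 → I, 6.74800/10 → 0 → A; chars IA.
Square: 10.84297/2 → 5, 6.74800/1 → 6; chars 56.
Subsquare: 0.84297/0.0833333 → 10 → k, 0.74800/0.0416667 → 17 → r; chars kr.
Extended square: 0.00964/0.00833333 → 1, 0.03967/0.00416667 → 9; chars 19.

IA56kr19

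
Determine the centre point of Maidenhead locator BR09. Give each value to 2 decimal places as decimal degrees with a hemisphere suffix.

Field B=1, R=17: +1·20° lon, +17·10° lat → SW at lon -160°, lat 80°.
Square 0, 9: +0·2° lon, +9·1° lat → SW at lon -160°, lat 89°.
Cell spans 2° lon × 1° lat. Centre is SW corner plus half of each.
latitude 89.50° N, longitude 159.00° W.

89.50° N, 159.00° W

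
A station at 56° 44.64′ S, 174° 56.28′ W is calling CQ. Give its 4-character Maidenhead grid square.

Offset from 180°W / 90°S: lon 5.06°, lat 33.26°.
Field (20°×10°, letters A–R): 5.06/20 → 0 → A, 33.26/10 → 3 → D; chars AD.
Square (2°×1°, digits 0–9): 5.06/2 → 2, 3.26/1 → 3; chars 23.

AD23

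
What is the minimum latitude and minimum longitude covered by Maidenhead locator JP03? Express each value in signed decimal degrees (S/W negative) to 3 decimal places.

63.000, 0.000

Field J=9, P=15: +9·20° lon, +15·10° lat → SW at lon 0°, lat 60°.
Square 0, 3: +0·2° lon, +3·1° lat → SW at lon 0°, lat 63°.
latitude 63.000, longitude 0.000.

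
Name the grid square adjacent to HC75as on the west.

HC65xs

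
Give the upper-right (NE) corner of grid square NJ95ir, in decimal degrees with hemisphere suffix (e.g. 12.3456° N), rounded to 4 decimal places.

5.7500° N, 98.7500° E

Field N=13, J=9: +13·20° lon, +9·10° lat → SW at lon 80°, lat 0°.
Square 9, 5: +9·2° lon, +5·1° lat → SW at lon 98°, lat 5°.
Subsquare i=8, r=17: +8·0.0833333° lon, +17·0.0416667° lat → SW at lon 98.6667°, lat 5.70833°.
Cell spans 0.0833333° lon × 0.0416667° lat. NE corner is SW corner plus one full cell.
latitude 5.7500° N, longitude 98.7500° E.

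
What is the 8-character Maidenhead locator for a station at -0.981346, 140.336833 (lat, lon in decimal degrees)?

QI09ea04

Shift to the Maidenhead origin (180°W, 90°S): lon 320.33683, lat 89.01865.
Field: 320.33683/20 → 16 → Q, 89.01865/10 → 8 → I; chars QI.
Square: 0.33683/2 → 0, 9.01865/1 → 9; chars 09.
Subsquare: 0.33683/0.0833333 → 4 → e, 0.01865/0.0416667 → 0 → a; chars ea.
Extended square: 0.00350/0.00833333 → 0, 0.01865/0.00416667 → 4; chars 04.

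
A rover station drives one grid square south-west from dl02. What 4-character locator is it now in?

Longitude square 0; −1 → -1, wraps to 9, carry into field.
Longitude field D = 3; −1 → 2 = C.
Latitude square 2; −1 → 1.

CL91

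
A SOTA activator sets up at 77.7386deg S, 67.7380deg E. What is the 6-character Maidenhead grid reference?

MB32ug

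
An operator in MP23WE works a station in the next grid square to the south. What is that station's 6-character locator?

MP23wd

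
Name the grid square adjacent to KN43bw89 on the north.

Latitude extended square 9; +1 → 10, wraps to 0, carry into subsquare.
Latitude subsquare w = 22; +1 → 23 = x.
The longitude characters are unchanged.

KN43bx80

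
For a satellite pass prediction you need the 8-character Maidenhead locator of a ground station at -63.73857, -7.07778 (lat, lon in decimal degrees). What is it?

IC66lg02

Offset from 180°W / 90°S: lon 172.92222°, lat 26.26143°.
Field: lon ⌊172.92222/20⌋ = 8 → I; lat ⌊26.26143/10⌋ = 2 → C.
Square: lon ⌊12.92222/2⌋ = 6; lat ⌊6.26143/1⌋ = 6.
Subsquare: lon ⌊0.92222/0.0833333⌋ = 11 → l; lat ⌊0.26143/0.0416667⌋ = 6 → g.
Extended square: lon ⌊0.00555/0.00833333⌋ = 0; lat ⌊0.01143/0.00416667⌋ = 2.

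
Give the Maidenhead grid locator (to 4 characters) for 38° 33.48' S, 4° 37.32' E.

Add 180° to longitude and 90° to latitude: 184.62, 51.44.
Field: lon ⌊184.62/20⌋ = 9 → J; lat ⌊51.44/10⌋ = 5 → F.
Square: lon ⌊4.62/2⌋ = 2; lat ⌊1.44/1⌋ = 1.

JF21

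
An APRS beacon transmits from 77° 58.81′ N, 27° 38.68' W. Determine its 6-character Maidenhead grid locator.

Offset from 180°W / 90°S: lon 152.3553°, lat 167.9802°.
Field: 152.3553/20 → 7 → H, 167.9802/10 → 16 → Q; chars HQ.
Square: 12.3553/2 → 6, 7.9802/1 → 7; chars 67.
Subsquare: 0.3553/0.0833333 → 4 → e, 0.9802/0.0416667 → 23 → x; chars ex.

HQ67ex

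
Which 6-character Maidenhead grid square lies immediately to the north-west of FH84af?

Longitude subsquare a = 0; −1 → -1, wraps to 23 = x, carry into square.
Longitude square 8; −1 → 7.
Latitude subsquare f = 5; +1 → 6 = g.

FH74xg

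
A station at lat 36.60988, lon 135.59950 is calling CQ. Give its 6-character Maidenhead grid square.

PM76to

Offset from 180°W / 90°S: lon 315.5995°, lat 126.6099°.
Field: 315.5995/20 → 15 → P, 126.6099/10 → 12 → M; chars PM.
Square: 15.5995/2 → 7, 6.6099/1 → 6; chars 76.
Subsquare: 1.5995/0.0833333 → 19 → t, 0.6099/0.0416667 → 14 → o; chars to.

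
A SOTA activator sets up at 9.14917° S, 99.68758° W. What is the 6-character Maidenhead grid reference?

EI00du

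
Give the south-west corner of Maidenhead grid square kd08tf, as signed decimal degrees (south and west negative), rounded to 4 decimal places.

-51.7917, 21.5833

Field K=10, D=3: +10·20° lon, +3·10° lat → SW at lon 20°, lat -60°.
Square 0, 8: +0·2° lon, +8·1° lat → SW at lon 20°, lat -52°.
Subsquare t=19, f=5: +19·0.0833333° lon, +5·0.0416667° lat → SW at lon 21.5833°, lat -51.7917°.
latitude -51.7917, longitude 21.5833.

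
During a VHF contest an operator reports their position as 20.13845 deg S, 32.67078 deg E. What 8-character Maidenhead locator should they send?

KG69iu06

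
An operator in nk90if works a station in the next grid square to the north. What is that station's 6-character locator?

Latitude subsquare f = 5; +1 → 6 = g.
The longitude characters are unchanged.

NK90ig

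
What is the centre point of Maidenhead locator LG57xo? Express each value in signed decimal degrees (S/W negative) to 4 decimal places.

-22.3958, 51.9583

Field L=11, G=6: +11·20° lon, +6·10° lat → SW at lon 40°, lat -30°.
Square 5, 7: +5·2° lon, +7·1° lat → SW at lon 50°, lat -23°.
Subsquare x=23, o=14: +23·0.0833333° lon, +14·0.0416667° lat → SW at lon 51.9167°, lat -22.4167°.
Cell spans 0.0833333° lon × 0.0416667° lat. Centre is SW corner plus half of each.
latitude -22.3958, longitude 51.9583.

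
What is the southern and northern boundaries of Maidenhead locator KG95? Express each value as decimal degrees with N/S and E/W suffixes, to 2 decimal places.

25.00° S, 24.00° S

Field K=10, G=6: +10·20° lon, +6·10° lat → SW at lon 20°, lat -30°.
Square 9, 5: +9·2° lon, +5·1° lat → SW at lon 38°, lat -25°.
Cell spans 2° lon × 1° lat.
south 25.00° S, north 24.00° S.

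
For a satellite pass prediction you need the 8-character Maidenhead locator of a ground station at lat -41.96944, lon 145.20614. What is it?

QE28oa47

Shift to the Maidenhead origin (180°W, 90°S): lon 325.20614, lat 48.03056.
Field: lon ⌊325.20614/20⌋ = 16 → Q; lat ⌊48.03056/10⌋ = 4 → E.
Square: lon ⌊5.20614/2⌋ = 2; lat ⌊8.03056/1⌋ = 8.
Subsquare: lon ⌊1.20614/0.0833333⌋ = 14 → o; lat ⌊0.03056/0.0416667⌋ = 0 → a.
Extended square: lon ⌊0.03947/0.00833333⌋ = 4; lat ⌊0.03056/0.00416667⌋ = 7.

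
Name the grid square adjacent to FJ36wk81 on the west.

FJ36wk71

Longitude extended square 8; −1 → 7.
The latitude characters are unchanged.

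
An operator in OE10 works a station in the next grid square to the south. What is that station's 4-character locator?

Latitude square 0; −1 → -1, wraps to 9, carry into field.
Latitude field E = 4; −1 → 3 = D.
The longitude characters are unchanged.

OD19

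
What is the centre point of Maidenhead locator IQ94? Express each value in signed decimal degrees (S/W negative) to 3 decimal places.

74.500, -1.000

Field I=8, Q=16: +8·20° lon, +16·10° lat → SW at lon -20°, lat 70°.
Square 9, 4: +9·2° lon, +4·1° lat → SW at lon -2°, lat 74°.
Cell spans 2° lon × 1° lat. Centre is SW corner plus half of each.
latitude 74.500, longitude -1.000.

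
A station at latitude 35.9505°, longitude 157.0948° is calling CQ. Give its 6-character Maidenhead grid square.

Add 180° to longitude and 90° to latitude: 337.0948, 125.9505.
Field: lon ⌊337.0948/20⌋ = 16 → Q; lat ⌊125.9505/10⌋ = 12 → M.
Square: lon ⌊17.0948/2⌋ = 8; lat ⌊5.9505/1⌋ = 5.
Subsquare: lon ⌊1.0948/0.0833333⌋ = 13 → n; lat ⌊0.9505/0.0416667⌋ = 22 → w.

QM85nw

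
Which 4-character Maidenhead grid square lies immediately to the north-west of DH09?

CI90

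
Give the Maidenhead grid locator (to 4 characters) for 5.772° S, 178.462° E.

Add 180° to longitude and 90° to latitude: 358.46, 84.23.
Field (20°×10°, letters A–R): lon ⌊358.46/20⌋ = 17 → R; lat ⌊84.23/10⌋ = 8 → I.
Square (2°×1°, digits 0–9): lon ⌊18.46/2⌋ = 9; lat ⌊4.23/1⌋ = 4.

RI94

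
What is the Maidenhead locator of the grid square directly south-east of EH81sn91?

EH81tn00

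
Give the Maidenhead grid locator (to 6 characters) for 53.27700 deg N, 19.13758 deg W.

Add 180° to longitude and 90° to latitude: 160.8624, 143.2770.
Field: lon ⌊160.8624/20⌋ = 8 → I; lat ⌊143.2770/10⌋ = 14 → O.
Square: lon ⌊0.8624/2⌋ = 0; lat ⌊3.2770/1⌋ = 3.
Subsquare: lon ⌊0.8624/0.0833333⌋ = 10 → k; lat ⌊0.2770/0.0416667⌋ = 6 → g.

IO03kg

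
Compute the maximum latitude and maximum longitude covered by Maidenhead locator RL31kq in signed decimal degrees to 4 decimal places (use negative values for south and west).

21.7083, 166.9167

Field R=17, L=11: +17·20° lon, +11·10° lat → SW at lon 160°, lat 20°.
Square 3, 1: +3·2° lon, +1·1° lat → SW at lon 166°, lat 21°.
Subsquare k=10, q=16: +10·0.0833333° lon, +16·0.0416667° lat → SW at lon 166.833°, lat 21.6667°.
Cell spans 0.0833333° lon × 0.0416667° lat. NE corner is SW corner plus one full cell.
latitude 21.7083, longitude 166.9167.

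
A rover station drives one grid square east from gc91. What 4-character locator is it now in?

HC01

Longitude square 9; +1 → 10, wraps to 0, carry into field.
Longitude field G = 6; +1 → 7 = H.
The latitude characters are unchanged.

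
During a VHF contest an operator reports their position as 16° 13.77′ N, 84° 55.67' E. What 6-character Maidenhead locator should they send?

NK26lf

Offset from 180°W / 90°S: lon 264.9278°, lat 106.2295°.
Field: 264.9278/20 → 13 → N, 106.2295/10 → 10 → K; chars NK.
Square: 4.9278/2 → 2, 6.2295/1 → 6; chars 26.
Subsquare: 0.9278/0.0833333 → 11 → l, 0.2295/0.0416667 → 5 → f; chars lf.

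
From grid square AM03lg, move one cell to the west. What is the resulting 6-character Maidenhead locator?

Longitude subsquare l = 11; −1 → 10 = k.
The latitude characters are unchanged.

AM03kg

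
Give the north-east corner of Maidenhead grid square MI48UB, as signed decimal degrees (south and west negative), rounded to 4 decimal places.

Field M=12, I=8: +12·20° lon, +8·10° lat → SW at lon 60°, lat -10°.
Square 4, 8: +4·2° lon, +8·1° lat → SW at lon 68°, lat -2°.
Subsquare u=20, b=1: +20·0.0833333° lon, +1·0.0416667° lat → SW at lon 69.6667°, lat -1.95833°.
Cell spans 0.0833333° lon × 0.0416667° lat. NE corner is SW corner plus one full cell.
latitude -1.9167, longitude 69.7500.

-1.9167, 69.7500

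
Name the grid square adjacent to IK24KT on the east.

IK24lt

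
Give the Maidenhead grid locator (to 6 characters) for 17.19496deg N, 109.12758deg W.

DK57ke

Add 180° to longitude and 90° to latitude: 70.8724, 107.1950.
Field: 70.8724/20 → 3 → D, 107.1950/10 → 10 → K; chars DK.
Square: 10.8724/2 → 5, 7.1950/1 → 7; chars 57.
Subsquare: 0.8724/0.0833333 → 10 → k, 0.1950/0.0416667 → 4 → e; chars ke.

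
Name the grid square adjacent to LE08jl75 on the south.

LE08jl74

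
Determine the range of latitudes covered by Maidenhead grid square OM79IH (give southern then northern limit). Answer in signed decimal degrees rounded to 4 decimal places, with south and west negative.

39.2917, 39.3333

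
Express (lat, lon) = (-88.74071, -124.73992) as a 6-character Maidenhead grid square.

Offset from 180°W / 90°S: lon 55.2601°, lat 1.2593°.
Field: 55.2601/20 → 2 → C, 1.2593/10 → 0 → A; chars CA.
Square: 15.2601/2 → 7, 1.2593/1 → 1; chars 71.
Subsquare: 1.2601/0.0833333 → 15 → p, 0.2593/0.0416667 → 6 → g; chars pg.

CA71pg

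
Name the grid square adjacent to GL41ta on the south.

GL40tx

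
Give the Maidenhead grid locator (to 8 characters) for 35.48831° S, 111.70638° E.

OF54um42

Add 180° to longitude and 90° to latitude: 291.70638, 54.51169.
Field: 291.70638/20 → 14 → O, 54.51169/10 → 5 → F; chars OF.
Square: 11.70638/2 → 5, 4.51169/1 → 4; chars 54.
Subsquare: 1.70638/0.0833333 → 20 → u, 0.51169/0.0416667 → 12 → m; chars um.
Extended square: 0.03971/0.00833333 → 4, 0.01169/0.00416667 → 2; chars 42.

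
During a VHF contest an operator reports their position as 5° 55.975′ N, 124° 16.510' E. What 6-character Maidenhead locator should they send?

PJ25dw

Offset from 180°W / 90°S: lon 304.2752°, lat 95.9329°.
Field: 304.2752/20 → 15 → P, 95.9329/10 → 9 → J; chars PJ.
Square: 4.2752/2 → 2, 5.9329/1 → 5; chars 25.
Subsquare: 0.2752/0.0833333 → 3 → d, 0.9329/0.0416667 → 22 → w; chars dw.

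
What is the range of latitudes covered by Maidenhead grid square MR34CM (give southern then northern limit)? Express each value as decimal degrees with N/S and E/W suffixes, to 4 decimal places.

Field M=12, R=17: +12·20° lon, +17·10° lat → SW at lon 60°, lat 80°.
Square 3, 4: +3·2° lon, +4·1° lat → SW at lon 66°, lat 84°.
Subsquare c=2, m=12: +2·0.0833333° lon, +12·0.0416667° lat → SW at lon 66.1667°, lat 84.5°.
Cell spans 0.0833333° lon × 0.0416667° lat.
south 84.5000° N, north 84.5417° N.

84.5000° N, 84.5417° N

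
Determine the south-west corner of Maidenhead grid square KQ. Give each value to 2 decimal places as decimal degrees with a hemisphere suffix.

Field K=10, Q=16: +10·20° lon, +16·10° lat → SW at lon 20°, lat 70°.
latitude 70.00° N, longitude 20.00° E.

70.00° N, 20.00° E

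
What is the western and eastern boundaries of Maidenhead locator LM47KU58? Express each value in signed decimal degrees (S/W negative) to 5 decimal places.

48.87500, 48.88333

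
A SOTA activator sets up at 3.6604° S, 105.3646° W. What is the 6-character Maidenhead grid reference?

Add 180° to longitude and 90° to latitude: 74.6354, 86.3396.
Field: 74.6354/20 → 3 → D, 86.3396/10 → 8 → I; chars DI.
Square: 14.6354/2 → 7, 6.3396/1 → 6; chars 76.
Subsquare: 0.6354/0.0833333 → 7 → h, 0.3396/0.0416667 → 8 → i; chars hi.

DI76hi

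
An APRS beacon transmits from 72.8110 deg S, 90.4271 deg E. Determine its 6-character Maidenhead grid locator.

NB57fe

Shift to the Maidenhead origin (180°W, 90°S): lon 270.4271, lat 17.1890.
Field: lon ⌊270.4271/20⌋ = 13 → N; lat ⌊17.1890/10⌋ = 1 → B.
Square: lon ⌊10.4271/2⌋ = 5; lat ⌊7.1890/1⌋ = 7.
Subsquare: lon ⌊0.4271/0.0833333⌋ = 5 → f; lat ⌊0.1890/0.0416667⌋ = 4 → e.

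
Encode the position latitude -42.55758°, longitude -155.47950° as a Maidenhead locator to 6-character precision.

Add 180° to longitude and 90° to latitude: 24.5205, 47.4424.
Field: lon ⌊24.5205/20⌋ = 1 → B; lat ⌊47.4424/10⌋ = 4 → E.
Square: lon ⌊4.5205/2⌋ = 2; lat ⌊7.4424/1⌋ = 7.
Subsquare: lon ⌊0.5205/0.0833333⌋ = 6 → g; lat ⌊0.4424/0.0416667⌋ = 10 → k.

BE27gk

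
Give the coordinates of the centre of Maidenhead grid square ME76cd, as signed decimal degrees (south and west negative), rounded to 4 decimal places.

-43.8542, 74.2083

Field M=12, E=4: +12·20° lon, +4·10° lat → SW at lon 60°, lat -50°.
Square 7, 6: +7·2° lon, +6·1° lat → SW at lon 74°, lat -44°.
Subsquare c=2, d=3: +2·0.0833333° lon, +3·0.0416667° lat → SW at lon 74.1667°, lat -43.875°.
Cell spans 0.0833333° lon × 0.0416667° lat. Centre is SW corner plus half of each.
latitude -43.8542, longitude 74.2083.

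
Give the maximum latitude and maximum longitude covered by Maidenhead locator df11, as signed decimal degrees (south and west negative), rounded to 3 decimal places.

-38.000, -116.000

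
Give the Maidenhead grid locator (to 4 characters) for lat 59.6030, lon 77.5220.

Offset from 180°W / 90°S: lon 257.52°, lat 149.60°.
Field: 257.52/20 → 12 → M, 149.60/10 → 14 → O; chars MO.
Square: 17.52/2 → 8, 9.60/1 → 9; chars 89.

MO89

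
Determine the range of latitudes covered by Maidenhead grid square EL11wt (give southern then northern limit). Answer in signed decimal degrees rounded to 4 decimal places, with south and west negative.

21.7917, 21.8333

Field E=4, L=11: +4·20° lon, +11·10° lat → SW at lon -100°, lat 20°.
Square 1, 1: +1·2° lon, +1·1° lat → SW at lon -98°, lat 21°.
Subsquare w=22, t=19: +22·0.0833333° lon, +19·0.0416667° lat → SW at lon -96.1667°, lat 21.7917°.
Cell spans 0.0833333° lon × 0.0416667° lat.
south 21.7917, north 21.8333.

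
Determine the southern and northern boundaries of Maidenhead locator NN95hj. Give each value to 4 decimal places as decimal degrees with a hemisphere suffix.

45.3750° N, 45.4167° N

Field N=13, N=13: +13·20° lon, +13·10° lat → SW at lon 80°, lat 40°.
Square 9, 5: +9·2° lon, +5·1° lat → SW at lon 98°, lat 45°.
Subsquare h=7, j=9: +7·0.0833333° lon, +9·0.0416667° lat → SW at lon 98.5833°, lat 45.375°.
Cell spans 0.0833333° lon × 0.0416667° lat.
south 45.3750° N, north 45.4167° N.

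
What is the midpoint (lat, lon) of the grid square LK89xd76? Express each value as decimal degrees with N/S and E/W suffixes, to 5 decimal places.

Field L=11, K=10: +11·20° lon, +10·10° lat → SW at lon 40°, lat 10°.
Square 8, 9: +8·2° lon, +9·1° lat → SW at lon 56°, lat 19°.
Subsquare x=23, d=3: +23·0.0833333° lon, +3·0.0416667° lat → SW at lon 57.9167°, lat 19.125°.
Extended square 7, 6: +7·0.00833333° lon, +6·0.00416667° lat → SW at lon 57.975°, lat 19.15°.
Cell spans 0.00833333° lon × 0.00416667° lat. Centre is SW corner plus half of each.
latitude 19.15208° N, longitude 57.97917° E.

19.15208° N, 57.97917° E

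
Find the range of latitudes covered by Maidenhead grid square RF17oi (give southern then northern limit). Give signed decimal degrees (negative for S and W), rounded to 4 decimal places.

Field R=17, F=5: +17·20° lon, +5·10° lat → SW at lon 160°, lat -40°.
Square 1, 7: +1·2° lon, +7·1° lat → SW at lon 162°, lat -33°.
Subsquare o=14, i=8: +14·0.0833333° lon, +8·0.0416667° lat → SW at lon 163.167°, lat -32.6667°.
Cell spans 0.0833333° lon × 0.0416667° lat.
south -32.6667, north -32.6250.

-32.6667, -32.6250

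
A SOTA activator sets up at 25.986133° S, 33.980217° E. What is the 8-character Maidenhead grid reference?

KG64xa73

Add 180° to longitude and 90° to latitude: 213.98022, 64.01387.
Field: 213.98022/20 → 10 → K, 64.01387/10 → 6 → G; chars KG.
Square: 13.98022/2 → 6, 4.01387/1 → 4; chars 64.
Subsquare: 1.98022/0.0833333 → 23 → x, 0.01387/0.0416667 → 0 → a; chars xa.
Extended square: 0.06355/0.00833333 → 7, 0.01387/0.00416667 → 3; chars 73.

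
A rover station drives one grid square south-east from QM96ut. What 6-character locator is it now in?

Longitude subsquare u = 20; +1 → 21 = v.
Latitude subsquare t = 19; −1 → 18 = s.

QM96vs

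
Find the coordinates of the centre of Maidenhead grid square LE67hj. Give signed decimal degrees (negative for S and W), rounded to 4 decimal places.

Field L=11, E=4: +11·20° lon, +4·10° lat → SW at lon 40°, lat -50°.
Square 6, 7: +6·2° lon, +7·1° lat → SW at lon 52°, lat -43°.
Subsquare h=7, j=9: +7·0.0833333° lon, +9·0.0416667° lat → SW at lon 52.5833°, lat -42.625°.
Cell spans 0.0833333° lon × 0.0416667° lat. Centre is SW corner plus half of each.
latitude -42.6042, longitude 52.6250.

-42.6042, 52.6250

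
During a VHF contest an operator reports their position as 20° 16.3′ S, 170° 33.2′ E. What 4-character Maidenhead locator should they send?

Offset from 180°W / 90°S: lon 350.55°, lat 69.73°.
Field: 350.55/20 → 17 → R, 69.73/10 → 6 → G; chars RG.
Square: 10.55/2 → 5, 9.73/1 → 9; chars 59.

RG59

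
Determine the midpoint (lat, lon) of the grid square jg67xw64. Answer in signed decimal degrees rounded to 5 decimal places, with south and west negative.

-22.06458, 13.97083

Field J=9, G=6: +9·20° lon, +6·10° lat → SW at lon 0°, lat -30°.
Square 6, 7: +6·2° lon, +7·1° lat → SW at lon 12°, lat -23°.
Subsquare x=23, w=22: +23·0.0833333° lon, +22·0.0416667° lat → SW at lon 13.9167°, lat -22.0833°.
Extended square 6, 4: +6·0.00833333° lon, +4·0.00416667° lat → SW at lon 13.9667°, lat -22.0667°.
Cell spans 0.00833333° lon × 0.00416667° lat. Centre is SW corner plus half of each.
latitude -22.06458, longitude 13.97083.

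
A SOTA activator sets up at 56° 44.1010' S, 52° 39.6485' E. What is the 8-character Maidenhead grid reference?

LD63hg93

Offset from 180°W / 90°S: lon 232.66081°, lat 33.26498°.
Field (20°×10°, letters A–R): lon ⌊232.66081/20⌋ = 11 → L; lat ⌊33.26498/10⌋ = 3 → D.
Square (2°×1°, digits 0–9): lon ⌊12.66081/2⌋ = 6; lat ⌊3.26498/1⌋ = 3.
Subsquare (5′×2.5′, letters a–x): lon ⌊0.66081/0.0833333⌋ = 7 → h; lat ⌊0.26498/0.0416667⌋ = 6 → g.
Extended square (30″×15″, digits 0–9): lon ⌊0.07748/0.00833333⌋ = 9; lat ⌊0.01498/0.00416667⌋ = 3.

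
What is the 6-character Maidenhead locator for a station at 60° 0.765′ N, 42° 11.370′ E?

LP10ca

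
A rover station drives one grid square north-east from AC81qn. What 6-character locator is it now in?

Longitude subsquare q = 16; +1 → 17 = r.
Latitude subsquare n = 13; +1 → 14 = o.

AC81ro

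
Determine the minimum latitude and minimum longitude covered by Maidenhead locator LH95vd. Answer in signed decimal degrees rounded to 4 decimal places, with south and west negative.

-14.8750, 59.7500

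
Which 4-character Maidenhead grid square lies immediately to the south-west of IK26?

IK15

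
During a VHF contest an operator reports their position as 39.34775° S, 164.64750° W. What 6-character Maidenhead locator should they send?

AF70qp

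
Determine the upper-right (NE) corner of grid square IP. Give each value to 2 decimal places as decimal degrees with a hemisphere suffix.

70.00° N, 0.00° E

Field I=8, P=15: +8·20° lon, +15·10° lat → SW at lon -20°, lat 60°.
Cell spans 20° lon × 10° lat. NE corner is SW corner plus one full cell.
latitude 70.00° N, longitude 0.00° E.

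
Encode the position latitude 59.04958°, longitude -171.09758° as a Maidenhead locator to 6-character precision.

AO49kb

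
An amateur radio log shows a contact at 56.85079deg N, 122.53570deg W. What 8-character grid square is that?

CO86ru54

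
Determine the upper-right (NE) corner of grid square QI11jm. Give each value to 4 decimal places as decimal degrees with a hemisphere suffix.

Field Q=16, I=8: +16·20° lon, +8·10° lat → SW at lon 140°, lat -10°.
Square 1, 1: +1·2° lon, +1·1° lat → SW at lon 142°, lat -9°.
Subsquare j=9, m=12: +9·0.0833333° lon, +12·0.0416667° lat → SW at lon 142.75°, lat -8.5°.
Cell spans 0.0833333° lon × 0.0416667° lat. NE corner is SW corner plus one full cell.
latitude 8.4583° S, longitude 142.8333° E.

8.4583° S, 142.8333° E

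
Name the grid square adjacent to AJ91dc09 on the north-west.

Longitude extended square 0; −1 → -1, wraps to 9, carry into subsquare.
Longitude subsquare d = 3; −1 → 2 = c.
Latitude extended square 9; +1 → 10, wraps to 0, carry into subsquare.
Latitude subsquare c = 2; +1 → 3 = d.

AJ91cd90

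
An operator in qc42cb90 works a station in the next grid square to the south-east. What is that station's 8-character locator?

QC42da09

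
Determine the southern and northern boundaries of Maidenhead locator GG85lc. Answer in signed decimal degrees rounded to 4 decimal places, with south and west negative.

-24.9167, -24.8750

Field G=6, G=6: +6·20° lon, +6·10° lat → SW at lon -60°, lat -30°.
Square 8, 5: +8·2° lon, +5·1° lat → SW at lon -44°, lat -25°.
Subsquare l=11, c=2: +11·0.0833333° lon, +2·0.0416667° lat → SW at lon -43.0833°, lat -24.9167°.
Cell spans 0.0833333° lon × 0.0416667° lat.
south -24.9167, north -24.8750.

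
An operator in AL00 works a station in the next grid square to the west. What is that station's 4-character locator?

RL90

Longitude square 0; −1 → -1, wraps to 9, carry into field.
Longitude field A = 0; −1 → -1, wraps to 17 = R, wrapping around the antimeridian.
The latitude characters are unchanged.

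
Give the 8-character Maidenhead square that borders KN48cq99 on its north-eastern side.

Longitude extended square 9; +1 → 10, wraps to 0, carry into subsquare.
Longitude subsquare c = 2; +1 → 3 = d.
Latitude extended square 9; +1 → 10, wraps to 0, carry into subsquare.
Latitude subsquare q = 16; +1 → 17 = r.

KN48dr00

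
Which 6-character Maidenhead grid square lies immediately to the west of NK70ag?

NK60xg

Longitude subsquare a = 0; −1 → -1, wraps to 23 = x, carry into square.
Longitude square 7; −1 → 6.
The latitude characters are unchanged.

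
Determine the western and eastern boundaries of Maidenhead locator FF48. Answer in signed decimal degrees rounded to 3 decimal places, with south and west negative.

-72.000, -70.000

Field F=5, F=5: +5·20° lon, +5·10° lat → SW at lon -80°, lat -40°.
Square 4, 8: +4·2° lon, +8·1° lat → SW at lon -72°, lat -32°.
Cell spans 2° lon × 1° lat.
west -72.000, east -70.000.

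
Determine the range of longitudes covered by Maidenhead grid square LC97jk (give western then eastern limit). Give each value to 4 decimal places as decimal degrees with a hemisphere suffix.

58.7500° E, 58.8333° E

Field L=11, C=2: +11·20° lon, +2·10° lat → SW at lon 40°, lat -70°.
Square 9, 7: +9·2° lon, +7·1° lat → SW at lon 58°, lat -63°.
Subsquare j=9, k=10: +9·0.0833333° lon, +10·0.0416667° lat → SW at lon 58.75°, lat -62.5833°.
Cell spans 0.0833333° lon × 0.0416667° lat.
west 58.7500° E, east 58.8333° E.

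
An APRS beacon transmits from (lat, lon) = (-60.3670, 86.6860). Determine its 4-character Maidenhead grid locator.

Add 180° to longitude and 90° to latitude: 266.69, 29.63.
Field (20°×10°, letters A–R): lon ⌊266.69/20⌋ = 13 → N; lat ⌊29.63/10⌋ = 2 → C.
Square (2°×1°, digits 0–9): lon ⌊6.69/2⌋ = 3; lat ⌊9.63/1⌋ = 9.

NC39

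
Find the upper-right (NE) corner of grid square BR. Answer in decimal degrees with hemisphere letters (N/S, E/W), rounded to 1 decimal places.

90.0° N, 140.0° W

Field B=1, R=17: +1·20° lon, +17·10° lat → SW at lon -160°, lat 80°.
Cell spans 20° lon × 10° lat. NE corner is SW corner plus one full cell.
latitude 90.0° N, longitude 140.0° W.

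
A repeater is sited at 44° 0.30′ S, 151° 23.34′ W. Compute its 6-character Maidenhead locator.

BE45hx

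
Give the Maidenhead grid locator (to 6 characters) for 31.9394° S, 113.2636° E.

Add 180° to longitude and 90° to latitude: 293.2636, 58.0606.
Field: 293.2636/20 → 14 → O, 58.0606/10 → 5 → F; chars OF.
Square: 13.2636/2 → 6, 8.0606/1 → 8; chars 68.
Subsquare: 1.2636/0.0833333 → 15 → p, 0.0606/0.0416667 → 1 → b; chars pb.

OF68pb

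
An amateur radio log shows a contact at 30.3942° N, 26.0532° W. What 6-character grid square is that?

Shift to the Maidenhead origin (180°W, 90°S): lon 153.9468, lat 120.3942.
Field: 153.9468/20 → 7 → H, 120.3942/10 → 12 → M; chars HM.
Square: 13.9468/2 → 6, 0.3942/1 → 0; chars 60.
Subsquare: 1.9468/0.0833333 → 23 → x, 0.3942/0.0416667 → 9 → j; chars xj.

HM60xj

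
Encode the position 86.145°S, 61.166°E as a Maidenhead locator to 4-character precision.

MA03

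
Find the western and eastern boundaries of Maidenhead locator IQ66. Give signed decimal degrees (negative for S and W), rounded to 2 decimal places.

-8.00, -6.00

Field I=8, Q=16: +8·20° lon, +16·10° lat → SW at lon -20°, lat 70°.
Square 6, 6: +6·2° lon, +6·1° lat → SW at lon -8°, lat 76°.
Cell spans 2° lon × 1° lat.
west -8.00, east -6.00.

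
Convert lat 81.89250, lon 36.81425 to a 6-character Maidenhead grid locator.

KR81jv

Add 180° to longitude and 90° to latitude: 216.8143, 171.8925.
Field: 216.8143/20 → 10 → K, 171.8925/10 → 17 → R; chars KR.
Square: 16.8143/2 → 8, 1.8925/1 → 1; chars 81.
Subsquare: 0.8143/0.0833333 → 9 → j, 0.8925/0.0416667 → 21 → v; chars jv.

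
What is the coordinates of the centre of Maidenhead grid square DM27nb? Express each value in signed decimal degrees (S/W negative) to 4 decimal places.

37.0625, -114.8750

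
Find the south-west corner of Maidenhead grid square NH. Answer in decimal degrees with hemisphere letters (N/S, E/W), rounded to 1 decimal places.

20.0° S, 80.0° E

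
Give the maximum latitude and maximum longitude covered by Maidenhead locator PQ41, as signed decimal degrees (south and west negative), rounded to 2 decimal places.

Field P=15, Q=16: +15·20° lon, +16·10° lat → SW at lon 120°, lat 70°.
Square 4, 1: +4·2° lon, +1·1° lat → SW at lon 128°, lat 71°.
Cell spans 2° lon × 1° lat. NE corner is SW corner plus one full cell.
latitude 72.00, longitude 130.00.

72.00, 130.00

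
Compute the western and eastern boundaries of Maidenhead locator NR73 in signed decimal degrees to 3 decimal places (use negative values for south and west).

94.000, 96.000

Field N=13, R=17: +13·20° lon, +17·10° lat → SW at lon 80°, lat 80°.
Square 7, 3: +7·2° lon, +3·1° lat → SW at lon 94°, lat 83°.
Cell spans 2° lon × 1° lat.
west 94.000, east 96.000.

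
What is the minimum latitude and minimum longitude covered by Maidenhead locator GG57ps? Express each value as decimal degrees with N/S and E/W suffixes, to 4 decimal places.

22.2500° S, 48.7500° W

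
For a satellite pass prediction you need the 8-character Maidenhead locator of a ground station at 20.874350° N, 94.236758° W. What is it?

EL20vu19

Add 180° to longitude and 90° to latitude: 85.76324, 110.87435.
Field (20°×10°, letters A–R): 85.76324/20 → 4 → E, 110.87435/10 → 11 → L; chars EL.
Square (2°×1°, digits 0–9): 5.76324/2 → 2, 0.87435/1 → 0; chars 20.
Subsquare (5′×2.5′, letters a–x): 1.76324/0.0833333 → 21 → v, 0.87435/0.0416667 → 20 → u; chars vu.
Extended square (30″×15″, digits 0–9): 0.01324/0.00833333 → 1, 0.04102/0.00416667 → 9; chars 19.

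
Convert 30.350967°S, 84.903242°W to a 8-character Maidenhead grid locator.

EF79np15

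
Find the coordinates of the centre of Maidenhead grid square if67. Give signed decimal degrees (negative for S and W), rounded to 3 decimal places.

-32.500, -7.000

Field I=8, F=5: +8·20° lon, +5·10° lat → SW at lon -20°, lat -40°.
Square 6, 7: +6·2° lon, +7·1° lat → SW at lon -8°, lat -33°.
Cell spans 2° lon × 1° lat. Centre is SW corner plus half of each.
latitude -32.500, longitude -7.000.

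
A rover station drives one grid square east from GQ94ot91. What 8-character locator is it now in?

GQ94pt01

Longitude extended square 9; +1 → 10, wraps to 0, carry into subsquare.
Longitude subsquare o = 14; +1 → 15 = p.
The latitude characters are unchanged.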